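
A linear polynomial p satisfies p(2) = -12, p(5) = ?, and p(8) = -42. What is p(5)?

-27

The 2 known points determine the degree-1 polynomial uniquely.
Write p(x) = ax + b. Substituting each data point gives a linear system:
  2a + b = -12
  8a + b = -42
Solving the system yields a = -5, b = -2.
So p(x) = -5x - 2.
Then p(5) = -27.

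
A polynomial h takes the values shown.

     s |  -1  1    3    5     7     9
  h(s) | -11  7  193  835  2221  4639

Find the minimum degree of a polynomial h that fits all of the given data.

3

Forward differences of the values at s = -1, 1, 3, 5, 7, 9:
  h  : -11  7  193  835  2221  4639
  Δ  : 18  186  642  1386  2418
  Δ^2: 168  456  744  1032
  Δ^3: 288  288  288
  Δ^4: 0  0
  Δ^5: 0
The third differences are constant (288) and nonzero, while all higher differences vanish, so the minimal degree is 3.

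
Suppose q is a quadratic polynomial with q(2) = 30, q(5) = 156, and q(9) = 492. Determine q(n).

q(n) = 6n^2 + 6

Using the Lagrange interpolation formula with nodes 2, 5, 9:
  L_0(n) = (n - 5)(n - 9) / 21
  L_1(n) = (n - 2)(n - 9) / -12
  L_2(n) = (n - 2)(n - 5) / 28
Then q(n) = 30·L_0(n) + 156·L_1(n) + 492·L_2(n).
Expanding and collecting terms gives q(n) = 6n^2 + 6.
Check: q(9) = 492. ✓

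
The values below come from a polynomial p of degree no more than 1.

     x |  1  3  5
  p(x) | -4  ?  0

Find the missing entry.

-2

The 2 known points determine the degree-1 polynomial uniquely.
Write p(x) = ax + b. Substituting each data point gives a linear system:
  a + b = -4
  5a + b = 0
Solving the system yields a = 1, b = -5.
So p(x) = x - 5.
Then p(3) = -2.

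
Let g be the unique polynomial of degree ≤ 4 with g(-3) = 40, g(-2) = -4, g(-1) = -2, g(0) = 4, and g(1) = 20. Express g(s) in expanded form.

g(s) = 2s^4 + 5s^3 + 3s^2 + 6s + 4

Write g(s) = as^4 + bs^3 + cs^2 + ds + e. Substituting each data point gives a linear system:
  81a - 27b + 9c - 3d + e = 40
  16a - 8b + 4c - 2d + e = -4
  a - b + c - d + e = -2
  e = 4
  a + b + c + d + e = 20
Solving the system yields a = 2, b = 5, c = 3, d = 6, e = 4.
So g(s) = 2s^4 + 5s^3 + 3s^2 + 6s + 4.
Check: g(-2) = -4. ✓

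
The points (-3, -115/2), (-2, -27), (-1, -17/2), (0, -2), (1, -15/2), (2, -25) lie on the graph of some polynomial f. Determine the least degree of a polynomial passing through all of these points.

Forward differences of the values at x = -3, -2, -1, 0, 1, 2:
  f  : -115/2  -27  -17/2  -2  -15/2  -25
  Δ  : 61/2  37/2  13/2  -11/2  -35/2
  Δ^2: -12  -12  -12  -12
  Δ^3: 0  0  0
  Δ^4: 0  0
  Δ^5: 0
The second differences are constant (-12) and nonzero, while all higher differences vanish, so the minimal degree is 2.

2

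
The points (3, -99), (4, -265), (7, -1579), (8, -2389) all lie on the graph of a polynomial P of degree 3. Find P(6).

Write P(x) = ax^3 + bx^2 + cx + d. Substituting each data point gives a linear system:
  27a + 9b + 3c + d = -99
  64a + 16b + 4c + d = -265
  343a + 49b + 7c + d = -1579
  512a + 64b + 8c + d = -2389
Solving the system yields a = -5, b = 2, c = 5, d = 3.
So P(x) = -5x^3 + 2x^2 + 5x + 3.
Then P(6) = -975.

-975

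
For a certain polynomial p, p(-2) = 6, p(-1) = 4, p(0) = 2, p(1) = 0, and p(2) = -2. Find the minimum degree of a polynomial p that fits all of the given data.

1

Forward differences of the values at n = -2, -1, 0, 1, 2:
  p  : 6  4  2  0  -2
  Δ  : -2  -2  -2  -2
  Δ^2: 0  0  0
  Δ^3: 0  0
  Δ^4: 0
The first differences are constant (-2) and nonzero, while all higher differences vanish, so the minimal degree is 1.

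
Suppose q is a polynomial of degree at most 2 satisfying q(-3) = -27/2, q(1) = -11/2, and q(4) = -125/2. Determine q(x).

q(x) = -3x^2 - 4x + 3/2

Write q(x) = ax^2 + bx + c. Substituting each data point gives a linear system:
  9a - 3b + c = -27/2
  a + b + c = -11/2
  16a + 4b + c = -125/2
Solving the system yields a = -3, b = -4, c = 3/2.
So q(x) = -3x^2 - 4x + 3/2.
Check: q(-3) = -27/2. ✓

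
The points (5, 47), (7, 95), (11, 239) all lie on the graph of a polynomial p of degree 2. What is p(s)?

Using the Lagrange interpolation formula with nodes 5, 7, 11:
  L_0(s) = (s - 7)(s - 11) / 12
  L_1(s) = (s - 5)(s - 11) / -8
  L_2(s) = (s - 5)(s - 7) / 24
Then p(s) = 47·L_0(s) + 95·L_1(s) + 239·L_2(s).
Expanding and collecting terms gives p(s) = 2s² - 3.
Check: p(5) = 47. ✓

p(s) = 2s^2 - 3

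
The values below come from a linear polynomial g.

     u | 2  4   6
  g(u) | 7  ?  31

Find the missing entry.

19

On equispaced nodes a degree-1 polynomial has vanishing second forward difference, so
  g(2) - 2·g(4) + g(6) = 0.
Substituting the known values and solving for g(4):
  -2·g(4) = -38
  g(4) = 19.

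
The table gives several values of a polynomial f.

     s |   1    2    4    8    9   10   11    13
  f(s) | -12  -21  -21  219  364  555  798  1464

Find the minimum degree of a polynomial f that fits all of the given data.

Divided differences on the nodes 1, 2, 4, 8, 9, 10, 11, 13:
  order 0: -12  -21  -21  219  364  555  798  1464
  order 1: -9  0  60  145  191  243  333
  order 2: 3  10  17  23  26  30
  order 3: 1  1  1  1  1
  order 4: 0  0  0  0
  order 5: 0  0  0
  order 6: 0  0
  order 7: 0
The order-3 divided differences are all 1 (nonzero) and every higher order vanishes, so the data lies on a polynomial of degree exactly 3.

3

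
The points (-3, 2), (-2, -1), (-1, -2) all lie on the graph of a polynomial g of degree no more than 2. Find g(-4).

7

Write g(t) = at^2 + bt + c. Substituting each data point gives a linear system:
  9a - 3b + c = 2
  4a - 2b + c = -1
  a - b + c = -2
Solving the system yields a = 1, b = 2, c = -1.
So g(t) = t^2 + 2t - 1.
Then g(-4) = 7.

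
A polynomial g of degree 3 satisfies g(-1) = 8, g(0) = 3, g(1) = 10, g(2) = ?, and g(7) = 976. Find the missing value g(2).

41

The 4 known points determine the degree-3 polynomial uniquely.
Write g(x) = ax^3 + bx^2 + cx + d. Substituting each data point gives a linear system:
  -a + b - c + d = 8
  d = 3
  a + b + c + d = 10
  343a + 49b + 7c + d = 976
Solving the system yields a = 2, b = 6, c = -1, d = 3.
So g(x) = 2x³ + 6x² - x + 3.
Then g(2) = 41.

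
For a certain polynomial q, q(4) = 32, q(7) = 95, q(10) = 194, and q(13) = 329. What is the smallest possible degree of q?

Forward differences of the values at n = 4, 7, 10, 13:
  q  : 32  95  194  329
  Δ  : 63  99  135
  Δ^2: 36  36
  Δ^3: 0
The second differences are constant (36) and nonzero, while all higher differences vanish, so the minimal degree is 2.

2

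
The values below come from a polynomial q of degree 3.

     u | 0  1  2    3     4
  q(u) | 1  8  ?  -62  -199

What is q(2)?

-3

On equispaced nodes a degree-3 polynomial has vanishing fourth forward difference, so
  q(0) - 4·q(1) + 6·q(2) - 4·q(3) + q(4) = 0.
Substituting the known values and solving for q(2):
  6·q(2) = -18
  q(2) = -3.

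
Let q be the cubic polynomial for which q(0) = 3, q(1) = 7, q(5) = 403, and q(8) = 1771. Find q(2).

25

Using the Lagrange interpolation formula with nodes 0, 1, 5, 8:
  L_0(x) = (x - 1)(x - 5)(x - 8) / -40
  L_1(x) = x(x - 5)(x - 8) / 28
  L_2(x) = x(x - 1)(x - 8) / -60
  L_3(x) = x(x - 1)(x - 5) / 168
Then q(x) = 3·L_0(x) + 7·L_1(x) + 403·L_2(x) + 1771·L_3(x).
Expanding and collecting terms gives q(x) = 4x^3 - 5x^2 + 5x + 3.
Evaluating at x = 2: q(2) = 25.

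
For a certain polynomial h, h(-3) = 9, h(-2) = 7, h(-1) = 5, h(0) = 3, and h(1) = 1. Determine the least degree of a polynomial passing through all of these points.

Forward differences of the values at t = -3, -2, -1, 0, 1:
  h  : 9  7  5  3  1
  Δ  : -2  -2  -2  -2
  Δ^2: 0  0  0
  Δ^3: 0  0
  Δ^4: 0
The first differences are constant (-2) and nonzero, while all higher differences vanish, so the minimal degree is 1.

1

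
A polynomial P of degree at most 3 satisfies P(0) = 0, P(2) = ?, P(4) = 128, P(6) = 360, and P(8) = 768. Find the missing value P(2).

The 4 known points determine the degree-3 polynomial uniquely.
Write P(s) = as^3 + bs^2 + cs + d. Substituting each data point gives a linear system:
  d = 0
  64a + 16b + 4c + d = 128
  216a + 36b + 6c + d = 360
  512a + 64b + 8c + d = 768
Solving the system yields a = 1, b = 4, c = 0, d = 0.
So P(s) = s^3 + 4s^2.
Then P(2) = 24.

24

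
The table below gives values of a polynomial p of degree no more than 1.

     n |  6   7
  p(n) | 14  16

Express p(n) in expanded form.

Using the Lagrange interpolation formula with nodes 6, 7:
  L_0(n) = (n - 7) / -1
  L_1(n) = (n - 6) / 1
Then p(n) = 14·L_0(n) + 16·L_1(n).
Expanding and collecting terms gives p(n) = 2n + 2.
Check: p(7) = 16. ✓

p(n) = 2n + 2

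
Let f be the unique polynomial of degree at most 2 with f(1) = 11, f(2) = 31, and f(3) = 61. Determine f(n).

f(n) = 5n^2 + 5n + 1

Write f(n) = an^2 + bn + c. Substituting each data point gives a linear system:
  a + b + c = 11
  4a + 2b + c = 31
  9a + 3b + c = 61
Solving the system yields a = 5, b = 5, c = 1.
So f(n) = 5n^2 + 5n + 1.
Check: f(1) = 11. ✓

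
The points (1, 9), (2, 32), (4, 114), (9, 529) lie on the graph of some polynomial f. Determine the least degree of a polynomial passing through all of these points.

2

Divided differences on the nodes 1, 2, 4, 9:
  order 0: 9  32  114  529
  order 1: 23  41  83
  order 2: 6  6
  order 3: 0
The order-2 divided differences are all 6 (nonzero) and every higher order vanishes, so the data lies on a polynomial of degree exactly 2.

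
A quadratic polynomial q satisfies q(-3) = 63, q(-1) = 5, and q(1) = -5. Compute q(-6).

240

Forward differences of the values at u = -3, -1, 1:
  q  : 63  5  -5
  Δ  : -58  -10
  Δ^2: 48
The second differences are constant, confirming degree 2.
Interpolating (Newton forward form) and evaluating at u = -6 gives q(-6) = 240.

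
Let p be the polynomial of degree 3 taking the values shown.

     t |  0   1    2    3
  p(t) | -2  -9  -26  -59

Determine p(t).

Write p(t) = at^3 + bt^2 + ct + d. Substituting each data point gives a linear system:
  d = -2
  a + b + c + d = -9
  8a + 4b + 2c + d = -26
  27a + 9b + 3c + d = -59
Solving the system yields a = -1, b = -2, c = -4, d = -2.
So p(t) = -t³ - 2t² - 4t - 2.
Check: p(1) = -9. ✓

p(t) = -t^3 - 2t^2 - 4t - 2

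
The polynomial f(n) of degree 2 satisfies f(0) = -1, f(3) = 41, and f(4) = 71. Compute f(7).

209

Write f(n) = an^2 + bn + c. Substituting each data point gives a linear system:
  c = -1
  9a + 3b + c = 41
  16a + 4b + c = 71
Solving the system yields a = 4, b = 2, c = -1.
So f(n) = 4n^2 + 2n - 1.
Then f(7) = 209.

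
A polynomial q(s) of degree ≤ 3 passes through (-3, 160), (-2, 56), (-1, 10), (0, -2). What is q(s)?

Write q(s) = as^3 + bs^2 + cs + d. Substituting each data point gives a linear system:
  -27a + 9b - 3c + d = 160
  -8a + 4b - 2c + d = 56
  -a + b - c + d = 10
  d = -2
Solving the system yields a = -4, b = 5, c = -3, d = -2.
So q(s) = -4s^3 + 5s^2 - 3s - 2.
Check: q(-2) = 56. ✓

q(s) = -4s^3 + 5s^2 - 3s - 2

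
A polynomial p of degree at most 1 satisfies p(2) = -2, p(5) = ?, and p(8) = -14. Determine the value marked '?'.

The 2 known points determine the degree-1 polynomial uniquely.
Write p(n) = an + b. Substituting each data point gives a linear system:
  2a + b = -2
  8a + b = -14
Solving the system yields a = -2, b = 2.
So p(n) = -2n + 2.
Then p(5) = -8.

-8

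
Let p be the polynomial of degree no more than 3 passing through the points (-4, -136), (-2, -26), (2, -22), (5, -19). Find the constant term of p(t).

-4

Write p(t) = at^3 + bt^2 + ct + d. Substituting each data point gives a linear system:
  -64a + 16b - 4c + d = -136
  -8a + 4b - 2c + d = -26
  8a + 4b + 2c + d = -22
  125a + 25b + 5c + d = -19
Solving the system yields a = 1, b = -5, c = -3, d = -4.
So p(t) = t³ - 5t² - 3t - 4.
The constant term is -4.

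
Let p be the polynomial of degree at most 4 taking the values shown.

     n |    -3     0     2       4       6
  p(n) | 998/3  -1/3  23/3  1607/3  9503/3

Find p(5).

4334/3

Using the Lagrange interpolation formula with nodes -3, 0, 2, 4, 6:
  L_0(n) = n(n - 2)(n - 4)(n - 6) / 945
  L_1(n) = (n + 3)(n - 2)(n - 4)(n - 6) / -144
  L_2(n) = (n + 3)n(n - 4)(n - 6) / 80
  L_3(n) = (n + 3)n(n - 2)(n - 6) / -112
  L_4(n) = (n + 3)n(n - 2)(n - 4) / 432
Then p(n) = 998/3·L_0(n) - 1/3·L_1(n) + 23/3·L_2(n) + 1607/3·L_3(n) + 9503/3·L_4(n).
Expanding and collecting terms gives p(n) = 3n^4 - 3n^3 - n^2 - 6n - 1/3.
Evaluating at n = 5: p(5) = 4334/3.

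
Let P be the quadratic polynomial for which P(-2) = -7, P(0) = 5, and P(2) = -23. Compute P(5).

-140

Write P(x) = ax^2 + bx + c. Substituting each data point gives a linear system:
  4a - 2b + c = -7
  c = 5
  4a + 2b + c = -23
Solving the system yields a = -5, b = -4, c = 5.
So P(x) = -5x^2 - 4x + 5.
Then P(5) = -140.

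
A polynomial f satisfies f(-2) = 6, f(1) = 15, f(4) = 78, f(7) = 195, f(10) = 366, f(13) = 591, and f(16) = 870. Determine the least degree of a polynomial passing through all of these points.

Forward differences of the values at u = -2, 1, 4, 7, 10, 13, 16:
  f  : 6  15  78  195  366  591  870
  Δ  : 9  63  117  171  225  279
  Δ^2: 54  54  54  54  54
  Δ^3: 0  0  0  0
  Δ^4: 0  0  0
  Δ^5: 0  0
  Δ^6: 0
The second differences are constant (54) and nonzero, while all higher differences vanish, so the minimal degree is 2.

2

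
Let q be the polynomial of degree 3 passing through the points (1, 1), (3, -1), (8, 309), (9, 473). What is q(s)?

q(s) = s^3 - 3s^2 - 2s + 5

Write q(s) = as^3 + bs^2 + cs + d. Substituting each data point gives a linear system:
  a + b + c + d = 1
  27a + 9b + 3c + d = -1
  512a + 64b + 8c + d = 309
  729a + 81b + 9c + d = 473
Solving the system yields a = 1, b = -3, c = -2, d = 5.
So q(s) = s^3 - 3s^2 - 2s + 5.
Check: q(3) = -1. ✓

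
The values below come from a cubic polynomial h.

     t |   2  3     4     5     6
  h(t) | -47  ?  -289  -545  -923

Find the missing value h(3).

-131

On equispaced nodes a degree-3 polynomial has vanishing fourth forward difference, so
  h(2) - 4·h(3) + 6·h(4) - 4·h(5) + h(6) = 0.
Substituting the known values and solving for h(3):
  -4·h(3) = 524
  h(3) = -131.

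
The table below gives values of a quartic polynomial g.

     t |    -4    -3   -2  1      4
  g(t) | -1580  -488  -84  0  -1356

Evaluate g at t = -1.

Write g(t) = at^4 + bt^3 + ct^2 + dt + e. Substituting each data point gives a linear system:
  256a - 64b + 16c - 4d + e = -1580
  81a - 27b + 9c - 3d + e = -488
  16a - 8b + 4c - 2d + e = -84
  a + b + c + d + e = 0
  256a + 64b + 16c + 4d + e = -1356
Solving the system yields a = -6, b = 2, c = 4, d = -4, e = 4.
So g(t) = -6t⁴ + 2t³ + 4t² - 4t + 4.
Then g(-1) = 4.

4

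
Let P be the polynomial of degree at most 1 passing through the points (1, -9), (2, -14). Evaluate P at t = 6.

-34

Using the Lagrange interpolation formula with nodes 1, 2:
  L_0(t) = (t - 2) / -1
  L_1(t) = (t - 1) / 1
Then P(t) = -9·L_0(t) - 14·L_1(t).
Expanding and collecting terms gives P(t) = -5t - 4.
Evaluating at t = 6: P(6) = -34.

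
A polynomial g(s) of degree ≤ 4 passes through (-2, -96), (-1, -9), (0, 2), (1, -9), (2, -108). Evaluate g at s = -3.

Using the Lagrange interpolation formula with nodes -2, -1, 0, 1, 2:
  L_0(s) = (s + 1)s(s - 1)(s - 2) / 24
  L_1(s) = (s + 2)s(s - 1)(s - 2) / -6
  L_2(s) = (s + 2)(s + 1)(s - 1)(s - 2) / 4
  L_3(s) = (s + 2)(s + 1)s(s - 2) / -6
  L_4(s) = (s + 2)(s + 1)s(s - 1) / 24
Then g(s) = -96·L_0(s) - 9·L_1(s) + 2·L_2(s) - 9·L_3(s) - 108·L_4(s).
Expanding and collecting terms gives g(s) = -5s^4 - s^3 - 6s^2 + s + 2.
Evaluating at s = -3: g(-3) = -433.

-433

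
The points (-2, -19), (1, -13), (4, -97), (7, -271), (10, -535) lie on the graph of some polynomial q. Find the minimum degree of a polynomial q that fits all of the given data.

Forward differences of the values at x = -2, 1, 4, 7, 10:
  q  : -19  -13  -97  -271  -535
  Δ  : 6  -84  -174  -264
  Δ^2: -90  -90  -90
  Δ^3: 0  0
  Δ^4: 0
The second differences are constant (-90) and nonzero, while all higher differences vanish, so the minimal degree is 2.

2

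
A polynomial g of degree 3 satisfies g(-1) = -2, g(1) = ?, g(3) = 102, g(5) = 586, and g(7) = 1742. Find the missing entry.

On equispaced nodes a degree-3 polynomial has vanishing fourth forward difference, so
  g(-1) - 4·g(1) + 6·g(3) - 4·g(5) + g(7) = 0.
Substituting the known values and solving for g(1):
  -4·g(1) = -8
  g(1) = 2.

2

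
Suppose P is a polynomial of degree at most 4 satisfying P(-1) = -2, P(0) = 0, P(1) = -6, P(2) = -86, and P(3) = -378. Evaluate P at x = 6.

Write P(x) = ax^4 + bx^3 + cx^2 + dx + e. Substituting each data point gives a linear system:
  a - b + c - d + e = -2
  e = 0
  a + b + c + d + e = -6
  16a + 8b + 4c + 2d + e = -86
  81a + 27b + 9c + 3d + e = -378
Solving the system yields a = -3, b = -5, c = -1, d = 3, e = 0.
So P(x) = -3x⁴ - 5x³ - x² + 3x.
Then P(6) = -4986.

-4986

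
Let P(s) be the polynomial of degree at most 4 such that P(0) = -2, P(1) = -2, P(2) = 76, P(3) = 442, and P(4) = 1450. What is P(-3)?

526

Forward differences of the values at s = 0, 1, 2, 3, 4:
  P  : -2  -2  76  442  1450
  Δ  : 0  78  366  1008
  Δ^2: 78  288  642
  Δ^3: 210  354
  Δ^4: 144
The fourth differences are constant, confirming degree 4.
Interpolating (Newton forward form) and evaluating at s = -3 gives P(-3) = 526.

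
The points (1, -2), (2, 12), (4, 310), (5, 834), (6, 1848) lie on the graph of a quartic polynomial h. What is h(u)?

Write h(u) = au^4 + bu^3 + cu^2 + du + e. Substituting each data point gives a linear system:
  a + b + c + d + e = -2
  16a + 8b + 4c + 2d + e = 12
  256a + 64b + 16c + 4d + e = 310
  625a + 125b + 25c + 5d + e = 834
  1296a + 216b + 36c + 6d + e = 1848
Solving the system yields a = 2, b = -4, c = 3, d = 3, e = -6.
So h(u) = 2u^4 - 4u^3 + 3u^2 + 3u - 6.
Check: h(4) = 310. ✓

h(u) = 2u^4 - 4u^3 + 3u^2 + 3u - 6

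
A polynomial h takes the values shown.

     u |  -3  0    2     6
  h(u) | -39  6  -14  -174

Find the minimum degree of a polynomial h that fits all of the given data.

Divided differences on the nodes -3, 0, 2, 6:
  order 0: -39  6  -14  -174
  order 1: 15  -10  -40
  order 2: -5  -5
  order 3: 0
The order-2 divided differences are all -5 (nonzero) and every higher order vanishes, so the data lies on a polynomial of degree exactly 2.

2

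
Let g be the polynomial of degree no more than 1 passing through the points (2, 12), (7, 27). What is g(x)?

g(x) = 3x + 6

Write g(x) = ax + b. Substituting each data point gives a linear system:
  2a + b = 12
  7a + b = 27
Solving the system yields a = 3, b = 6.
So g(x) = 3x + 6.
Check: g(7) = 27. ✓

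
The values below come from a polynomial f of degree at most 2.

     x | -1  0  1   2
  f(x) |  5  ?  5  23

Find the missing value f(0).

-1

On equispaced nodes a degree-2 polynomial has vanishing third forward difference, so
  - f(-1) + 3·f(0) - 3·f(1) + f(2) = 0.
Substituting the known values and solving for f(0):
  3·f(0) = -3
  f(0) = -1.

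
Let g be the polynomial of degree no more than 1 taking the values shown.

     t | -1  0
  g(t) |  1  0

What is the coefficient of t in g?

Write g(t) = at + b. Substituting each data point gives a linear system:
  -a + b = 1
  b = 0
Solving the system yields a = -1, b = 0.
So g(t) = -t.
The leading coefficient is -1.

-1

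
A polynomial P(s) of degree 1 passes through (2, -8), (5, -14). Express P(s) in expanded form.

Write P(s) = as + b. Substituting each data point gives a linear system:
  2a + b = -8
  5a + b = -14
Solving the system yields a = -2, b = -4.
So P(s) = -2s - 4.
Check: P(2) = -8. ✓

P(s) = -2s - 4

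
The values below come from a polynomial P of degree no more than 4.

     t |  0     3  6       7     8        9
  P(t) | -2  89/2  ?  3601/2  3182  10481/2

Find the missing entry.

928

The 5 known points determine the degree-4 polynomial uniquely.
Write P(t) = at^4 + bt^3 + ct^2 + dt + e. Substituting each data point gives a linear system:
  e = -2
  81a + 27b + 9c + 3d + e = 89/2
  2401a + 343b + 49c + 7d + e = 3601/2
  4096a + 512b + 64c + 8d + e = 3182
  6561a + 729b + 81c + 9d + e = 10481/2
Solving the system yields a = 1, b = -2, c = 3/2, d = 2, e = -2.
So P(t) = t^4 - 2t^3 + (3/2)t^2 + 2t - 2.
Then P(6) = 928.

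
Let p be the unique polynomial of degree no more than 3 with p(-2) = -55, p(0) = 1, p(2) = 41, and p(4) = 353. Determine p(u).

p(u) = 6u^3 - 2u^2 + 1

Write p(u) = au^3 + bu^2 + cu + d. Substituting each data point gives a linear system:
  -8a + 4b - 2c + d = -55
  d = 1
  8a + 4b + 2c + d = 41
  64a + 16b + 4c + d = 353
Solving the system yields a = 6, b = -2, c = 0, d = 1.
So p(u) = 6u^3 - 2u^2 + 1.
Check: p(-2) = -55. ✓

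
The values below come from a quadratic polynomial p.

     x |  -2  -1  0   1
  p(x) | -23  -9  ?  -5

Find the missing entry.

-3

The 3 known points determine the degree-2 polynomial uniquely.
Write p(x) = ax^2 + bx + c. Substituting each data point gives a linear system:
  4a - 2b + c = -23
  a - b + c = -9
  a + b + c = -5
Solving the system yields a = -4, b = 2, c = -3.
So p(x) = -4x^2 + 2x - 3.
Then p(0) = -3.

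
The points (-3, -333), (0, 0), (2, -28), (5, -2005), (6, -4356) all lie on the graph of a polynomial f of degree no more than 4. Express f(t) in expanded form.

Write f(t) = at^4 + bt^3 + ct^2 + dt + e. Substituting each data point gives a linear system:
  81a - 27b + 9c - 3d + e = -333
  e = 0
  16a + 8b + 4c + 2d + e = -28
  625a + 125b + 25c + 5d + e = -2005
  1296a + 216b + 36c + 6d + e = -4356
Solving the system yields a = -4, b = 3, c = 6, d = -6, e = 0.
So f(t) = -4t^4 + 3t^3 + 6t^2 - 6t.
Check: f(5) = -2005. ✓

f(t) = -4t^4 + 3t^3 + 6t^2 - 6t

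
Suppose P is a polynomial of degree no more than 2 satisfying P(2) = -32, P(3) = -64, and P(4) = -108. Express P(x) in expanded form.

P(x) = -6x^2 - 2x - 4

Write P(x) = ax^2 + bx + c. Substituting each data point gives a linear system:
  4a + 2b + c = -32
  9a + 3b + c = -64
  16a + 4b + c = -108
Solving the system yields a = -6, b = -2, c = -4.
So P(x) = -6x^2 - 2x - 4.
Check: P(4) = -108. ✓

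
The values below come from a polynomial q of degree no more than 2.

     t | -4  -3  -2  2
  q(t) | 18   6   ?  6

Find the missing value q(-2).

The 3 known points determine the degree-2 polynomial uniquely.
Write q(t) = at^2 + bt + c. Substituting each data point gives a linear system:
  16a - 4b + c = 18
  9a - 3b + c = 6
  4a + 2b + c = 6
Solving the system yields a = 2, b = 2, c = -6.
So q(t) = 2t^2 + 2t - 6.
Then q(-2) = -2.

-2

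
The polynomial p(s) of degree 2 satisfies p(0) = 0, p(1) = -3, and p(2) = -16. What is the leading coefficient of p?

Write p(s) = as^2 + bs + c. Substituting each data point gives a linear system:
  c = 0
  a + b + c = -3
  4a + 2b + c = -16
Solving the system yields a = -5, b = 2, c = 0.
So p(s) = -5s^2 + 2s.
The leading coefficient is -5.

-5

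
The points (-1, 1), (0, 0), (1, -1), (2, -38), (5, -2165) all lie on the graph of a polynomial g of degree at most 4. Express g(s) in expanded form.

g(s) = -4s^4 + 2s^3 + 4s^2 - 3s

Using the Lagrange interpolation formula with nodes -1, 0, 1, 2, 5:
  L_0(s) = s(s - 1)(s - 2)(s - 5) / 36
  L_1(s) = (s + 1)(s - 1)(s - 2)(s - 5) / -10
  L_2(s) = (s + 1)s(s - 2)(s - 5) / 8
  L_3(s) = (s + 1)s(s - 1)(s - 5) / -18
  L_4(s) = (s + 1)s(s - 1)(s - 2) / 360
Then g(s) = 1·L_0(s) + 0·L_1(s) - 1·L_2(s) - 38·L_3(s) - 2165·L_4(s).
Expanding and collecting terms gives g(s) = -4s^4 + 2s^3 + 4s^2 - 3s.
Check: g(2) = -38. ✓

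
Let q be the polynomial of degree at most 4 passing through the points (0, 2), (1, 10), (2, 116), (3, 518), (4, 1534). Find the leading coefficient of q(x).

5

Write q(x) = ax^4 + bx^3 + cx^2 + dx + e. Substituting each data point gives a linear system:
  e = 2
  a + b + c + d + e = 10
  16a + 8b + 4c + 2d + e = 116
  81a + 27b + 9c + 3d + e = 518
  256a + 64b + 16c + 4d + e = 1534
Solving the system yields a = 5, b = 3, c = 5, d = -5, e = 2.
So q(x) = 5x⁴ + 3x³ + 5x² - 5x + 2.
The leading coefficient is 5.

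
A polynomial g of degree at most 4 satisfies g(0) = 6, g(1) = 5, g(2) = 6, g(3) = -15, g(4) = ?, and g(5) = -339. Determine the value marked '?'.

On equispaced nodes a degree-4 polynomial has vanishing fifth forward difference, so
  - g(0) + 5·g(1) - 10·g(2) + 10·g(3) - 5·g(4) + g(5) = 0.
Substituting the known values and solving for g(4):
  -5·g(4) = 530
  g(4) = -106.

-106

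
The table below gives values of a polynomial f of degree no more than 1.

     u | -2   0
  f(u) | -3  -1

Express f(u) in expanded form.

Write f(u) = au + b. Substituting each data point gives a linear system:
  -2a + b = -3
  b = -1
Solving the system yields a = 1, b = -1.
So f(u) = u - 1.
Check: f(-2) = -3. ✓

f(u) = u - 1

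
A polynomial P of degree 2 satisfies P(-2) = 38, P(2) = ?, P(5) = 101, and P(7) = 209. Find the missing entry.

14

The 3 known points determine the degree-2 polynomial uniquely.
Write P(u) = au^2 + bu + c. Substituting each data point gives a linear system:
  4a - 2b + c = 38
  25a + 5b + c = 101
  49a + 7b + c = 209
Solving the system yields a = 5, b = -6, c = 6.
So P(u) = 5u² - 6u + 6.
Then P(2) = 14.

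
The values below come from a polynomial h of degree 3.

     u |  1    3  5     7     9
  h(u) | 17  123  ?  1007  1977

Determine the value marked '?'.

421

The 4 known points determine the degree-3 polynomial uniquely.
Write h(u) = au^3 + bu^2 + cu + d. Substituting each data point gives a linear system:
  a + b + c + d = 17
  27a + 9b + 3c + d = 123
  343a + 49b + 7c + d = 1007
  729a + 81b + 9c + d = 1977
Solving the system yields a = 2, b = 6, c = 3, d = 6.
So h(u) = 2u^3 + 6u^2 + 3u + 6.
Then h(5) = 421.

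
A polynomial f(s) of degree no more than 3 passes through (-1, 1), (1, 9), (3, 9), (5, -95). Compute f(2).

Using the Lagrange interpolation formula with nodes -1, 1, 3, 5:
  L_0(s) = (s - 1)(s - 3)(s - 5) / -48
  L_1(s) = (s + 1)(s - 3)(s - 5) / 16
  L_2(s) = (s + 1)(s - 1)(s - 5) / -16
  L_3(s) = (s + 1)(s - 1)(s - 3) / 48
Then f(s) = 1·L_0(s) + 9·L_1(s) + 9·L_2(s) - 95·L_3(s).
Expanding and collecting terms gives f(s) = -2s^3 + 5s^2 + 6s.
Evaluating at s = 2: f(2) = 16.

16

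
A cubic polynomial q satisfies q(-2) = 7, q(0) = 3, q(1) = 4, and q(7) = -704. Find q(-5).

Using the Lagrange interpolation formula with nodes -2, 0, 1, 7:
  L_0(s) = s(s - 1)(s - 7) / -54
  L_1(s) = (s + 2)(s - 1)(s - 7) / 14
  L_2(s) = (s + 2)s(s - 7) / -18
  L_3(s) = (s + 2)s(s - 1) / 378
Then q(s) = 7·L_0(s) + 3·L_1(s) + 4·L_2(s) - 704·L_3(s).
Expanding and collecting terms gives q(s) = -2s^3 - s^2 + 4s + 3.
Evaluating at s = -5: q(-5) = 208.

208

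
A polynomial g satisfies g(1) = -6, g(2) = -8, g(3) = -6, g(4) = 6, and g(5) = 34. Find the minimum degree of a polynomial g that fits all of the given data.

3

Forward differences of the values at t = 1, 2, 3, 4, 5:
  g  : -6  -8  -6  6  34
  Δ  : -2  2  12  28
  Δ^2: 4  10  16
  Δ^3: 6  6
  Δ^4: 0
The third differences are constant (6) and nonzero, while all higher differences vanish, so the minimal degree is 3.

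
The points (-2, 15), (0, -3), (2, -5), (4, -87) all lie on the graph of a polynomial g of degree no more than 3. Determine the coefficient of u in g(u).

Write g(u) = au^3 + bu^2 + cu + d. Substituting each data point gives a linear system:
  -8a + 4b - 2c + d = 15
  d = -3
  8a + 4b + 2c + d = -5
  64a + 16b + 4c + d = -87
Solving the system yields a = -2, b = 2, c = 3, d = -3.
So g(u) = -2u^3 + 2u^2 + 3u - 3.
The coefficient of u is 3.

3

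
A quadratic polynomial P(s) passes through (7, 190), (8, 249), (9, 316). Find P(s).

Write P(s) = as^2 + bs + c. Substituting each data point gives a linear system:
  49a + 7b + c = 190
  64a + 8b + c = 249
  81a + 9b + c = 316
Solving the system yields a = 4, b = -1, c = 1.
So P(s) = 4s^2 - s + 1.
Check: P(8) = 249. ✓

P(s) = 4s^2 - s + 1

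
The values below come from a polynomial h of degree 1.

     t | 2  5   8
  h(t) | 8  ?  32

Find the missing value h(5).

On equispaced nodes a degree-1 polynomial has vanishing second forward difference, so
  h(2) - 2·h(5) + h(8) = 0.
Substituting the known values and solving for h(5):
  -2·h(5) = -40
  h(5) = 20.

20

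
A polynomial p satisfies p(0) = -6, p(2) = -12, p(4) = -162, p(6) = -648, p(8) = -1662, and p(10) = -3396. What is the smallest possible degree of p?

Forward differences of the values at u = 0, 2, 4, 6, 8, 10:
  p  : -6  -12  -162  -648  -1662  -3396
  Δ  : -6  -150  -486  -1014  -1734
  Δ^2: -144  -336  -528  -720
  Δ^3: -192  -192  -192
  Δ^4: 0  0
  Δ^5: 0
The third differences are constant (-192) and nonzero, while all higher differences vanish, so the minimal degree is 3.

3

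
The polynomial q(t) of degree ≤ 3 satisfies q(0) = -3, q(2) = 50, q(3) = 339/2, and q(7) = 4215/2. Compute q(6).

Write q(t) = at^3 + bt^2 + ct + d. Substituting each data point gives a linear system:
  d = -3
  8a + 4b + 2c + d = 50
  27a + 9b + 3c + d = 339/2
  343a + 49b + 7c + d = 4215/2
Solving the system yields a = 6, b = 1, c = 1/2, d = -3.
So q(t) = 6t³ + t² + (1/2)t - 3.
Then q(6) = 1332.

1332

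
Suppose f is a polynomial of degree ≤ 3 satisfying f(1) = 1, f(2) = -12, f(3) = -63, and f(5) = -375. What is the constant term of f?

0

Write f(t) = at^3 + bt^2 + ct + d. Substituting each data point gives a linear system:
  a + b + c + d = 1
  8a + 4b + 2c + d = -12
  27a + 9b + 3c + d = -63
  125a + 25b + 5c + d = -375
Solving the system yields a = -4, b = 5, c = 0, d = 0.
So f(t) = -4t³ + 5t².
The constant term is 0.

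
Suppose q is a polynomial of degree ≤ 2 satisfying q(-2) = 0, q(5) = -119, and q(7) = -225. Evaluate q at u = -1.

Write q(u) = au^2 + bu + c. Substituting each data point gives a linear system:
  4a - 2b + c = 0
  25a + 5b + c = -119
  49a + 7b + c = -225
Solving the system yields a = -4, b = -5, c = 6.
So q(u) = -4u^2 - 5u + 6.
Then q(-1) = 7.

7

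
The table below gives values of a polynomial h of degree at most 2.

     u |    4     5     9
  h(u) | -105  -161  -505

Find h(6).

Using the Lagrange interpolation formula with nodes 4, 5, 9:
  L_0(u) = (u - 5)(u - 9) / 5
  L_1(u) = (u - 4)(u - 9) / -4
  L_2(u) = (u - 4)(u - 5) / 20
Then h(u) = -105·L_0(u) - 161·L_1(u) - 505·L_2(u).
Expanding and collecting terms gives h(u) = -6u^2 - 2u - 1.
Evaluating at u = 6: h(6) = -229.

-229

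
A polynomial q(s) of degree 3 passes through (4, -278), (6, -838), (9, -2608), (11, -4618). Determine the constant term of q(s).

2

Write q(s) = as^3 + bs^2 + cs + d. Substituting each data point gives a linear system:
  64a + 16b + 4c + d = -278
  216a + 36b + 6c + d = -838
  729a + 81b + 9c + d = -2608
  1331a + 121b + 11c + d = -4618
Solving the system yields a = -3, b = -5, c = -2, d = 2.
So q(s) = -3s³ - 5s² - 2s + 2.
The constant term is 2.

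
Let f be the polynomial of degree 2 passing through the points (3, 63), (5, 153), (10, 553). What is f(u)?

f(u) = 5u^2 + 5u + 3

Write f(u) = au^2 + bu + c. Substituting each data point gives a linear system:
  9a + 3b + c = 63
  25a + 5b + c = 153
  100a + 10b + c = 553
Solving the system yields a = 5, b = 5, c = 3.
So f(u) = 5u^2 + 5u + 3.
Check: f(10) = 553. ✓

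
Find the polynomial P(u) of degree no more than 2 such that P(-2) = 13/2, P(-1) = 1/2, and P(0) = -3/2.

Write P(u) = au^2 + bu + c. Substituting each data point gives a linear system:
  4a - 2b + c = 13/2
  a - b + c = 1/2
  c = -3/2
Solving the system yields a = 2, b = 0, c = -3/2.
So P(u) = 2u^2 - 3/2.
Check: P(0) = -3/2. ✓

P(u) = 2u^2 - 3/2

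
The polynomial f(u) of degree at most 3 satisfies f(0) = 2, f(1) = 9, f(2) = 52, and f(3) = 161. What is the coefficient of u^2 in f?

Write f(u) = au^3 + bu^2 + cu + d. Substituting each data point gives a linear system:
  d = 2
  a + b + c + d = 9
  8a + 4b + 2c + d = 52
  27a + 9b + 3c + d = 161
Solving the system yields a = 5, b = 3, c = -1, d = 2.
So f(u) = 5u^3 + 3u^2 - u + 2.
The coefficient of u^2 is 3.

3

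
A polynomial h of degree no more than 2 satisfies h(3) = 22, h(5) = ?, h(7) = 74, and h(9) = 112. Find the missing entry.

44

On equispaced nodes a degree-2 polynomial has vanishing third forward difference, so
  - h(3) + 3·h(5) - 3·h(7) + h(9) = 0.
Substituting the known values and solving for h(5):
  3·h(5) = 132
  h(5) = 44.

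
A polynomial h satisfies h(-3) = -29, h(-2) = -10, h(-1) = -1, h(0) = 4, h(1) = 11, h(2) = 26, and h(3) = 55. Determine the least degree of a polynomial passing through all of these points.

Forward differences of the values at s = -3, -2, -1, 0, 1, 2, 3:
  h  : -29  -10  -1  4  11  26  55
  Δ  : 19  9  5  7  15  29
  Δ^2: -10  -4  2  8  14
  Δ^3: 6  6  6  6
  Δ^4: 0  0  0
  Δ^5: 0  0
  Δ^6: 0
The third differences are constant (6) and nonzero, while all higher differences vanish, so the minimal degree is 3.

3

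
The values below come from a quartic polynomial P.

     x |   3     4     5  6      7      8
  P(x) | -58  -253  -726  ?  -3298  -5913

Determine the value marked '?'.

-1663

On equispaced nodes a degree-4 polynomial has vanishing fifth forward difference, so
  - P(3) + 5·P(4) - 10·P(5) + 10·P(6) - 5·P(7) + P(8) = 0.
Substituting the known values and solving for P(6):
  10·P(6) = -16630
  P(6) = -1663.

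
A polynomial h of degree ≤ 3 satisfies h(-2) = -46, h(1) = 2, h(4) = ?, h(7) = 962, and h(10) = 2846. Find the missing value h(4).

176

The 4 known points determine the degree-3 polynomial uniquely.
Write h(s) = as^3 + bs^2 + cs + d. Substituting each data point gives a linear system:
  -8a + 4b - 2c + d = -46
  a + b + c + d = 2
  343a + 49b + 7c + d = 962
  1000a + 100b + 10c + d = 2846
Solving the system yields a = 3, b = -2, c = 5, d = -4.
So h(s) = 3s³ - 2s² + 5s - 4.
Then h(4) = 176.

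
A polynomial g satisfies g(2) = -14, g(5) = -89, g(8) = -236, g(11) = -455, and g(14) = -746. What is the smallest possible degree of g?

2

Forward differences of the values at u = 2, 5, 8, 11, 14:
  g  : -14  -89  -236  -455  -746
  Δ  : -75  -147  -219  -291
  Δ^2: -72  -72  -72
  Δ^3: 0  0
  Δ^4: 0
The second differences are constant (-72) and nonzero, while all higher differences vanish, so the minimal degree is 2.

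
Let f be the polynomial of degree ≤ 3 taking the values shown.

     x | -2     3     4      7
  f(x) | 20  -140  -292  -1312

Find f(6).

Write f(x) = ax^3 + bx^2 + cx + d. Substituting each data point gives a linear system:
  -8a + 4b - 2c + d = 20
  27a + 9b + 3c + d = -140
  64a + 16b + 4c + d = -292
  343a + 49b + 7c + d = -1312
Solving the system yields a = -3, b = -5, c = -6, d = 4.
So f(x) = -3x^3 - 5x^2 - 6x + 4.
Then f(6) = -860.

-860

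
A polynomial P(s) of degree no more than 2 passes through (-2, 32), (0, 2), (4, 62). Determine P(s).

P(s) = 5s^2 - 5s + 2

Using the Lagrange interpolation formula with nodes -2, 0, 4:
  L_0(s) = s(s - 4) / 12
  L_1(s) = (s + 2)(s - 4) / -8
  L_2(s) = (s + 2)s / 24
Then P(s) = 32·L_0(s) + 2·L_1(s) + 62·L_2(s).
Expanding and collecting terms gives P(s) = 5s² - 5s + 2.
Check: P(4) = 62. ✓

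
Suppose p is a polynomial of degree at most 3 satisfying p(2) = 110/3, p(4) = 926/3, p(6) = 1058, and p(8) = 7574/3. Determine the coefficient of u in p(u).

Write p(u) = au^3 + bu^2 + cu + d. Substituting each data point gives a linear system:
  8a + 4b + 2c + d = 110/3
  64a + 16b + 4c + d = 926/3
  216a + 36b + 6c + d = 1058
  512a + 64b + 8c + d = 7574/3
Solving the system yields a = 5, b = -1/3, c = -2, d = 2.
So p(u) = 5u³ - (1/3)u² - 2u + 2.
The coefficient of u is -2.

-2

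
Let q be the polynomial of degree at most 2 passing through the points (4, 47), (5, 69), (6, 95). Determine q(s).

q(s) = 2s^2 + 4s - 1

Using the Lagrange interpolation formula with nodes 4, 5, 6:
  L_0(s) = (s - 5)(s - 6) / 2
  L_1(s) = (s - 4)(s - 6) / -1
  L_2(s) = (s - 4)(s - 5) / 2
Then q(s) = 47·L_0(s) + 69·L_1(s) + 95·L_2(s).
Expanding and collecting terms gives q(s) = 2s^2 + 4s - 1.
Check: q(6) = 95. ✓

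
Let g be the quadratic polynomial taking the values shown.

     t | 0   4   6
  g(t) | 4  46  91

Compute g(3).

Using the Lagrange interpolation formula with nodes 0, 4, 6:
  L_0(t) = (t - 4)(t - 6) / 24
  L_1(t) = t(t - 6) / -8
  L_2(t) = t(t - 4) / 12
Then g(t) = 4·L_0(t) + 46·L_1(t) + 91·L_2(t).
Expanding and collecting terms gives g(t) = 2t^2 + (5/2)t + 4.
Evaluating at t = 3: g(3) = 59/2.

59/2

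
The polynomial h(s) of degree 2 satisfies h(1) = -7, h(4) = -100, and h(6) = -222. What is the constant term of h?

0

Write h(s) = as^2 + bs + c. Substituting each data point gives a linear system:
  a + b + c = -7
  16a + 4b + c = -100
  36a + 6b + c = -222
Solving the system yields a = -6, b = -1, c = 0.
So h(s) = -6s^2 - s.
The constant term is 0.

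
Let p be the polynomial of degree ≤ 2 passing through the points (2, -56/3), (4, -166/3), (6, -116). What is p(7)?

-466/3

Write p(u) = au^2 + bu + c. Substituting each data point gives a linear system:
  4a + 2b + c = -56/3
  16a + 4b + c = -166/3
  36a + 6b + c = -116
Solving the system yields a = -3, b = -1/3, c = -6.
So p(u) = -3u^2 - (1/3)u - 6.
Then p(7) = -466/3.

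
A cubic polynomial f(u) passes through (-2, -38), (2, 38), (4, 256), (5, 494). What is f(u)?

f(u) = 4u^3 - u^2 + 3u + 4

Write f(u) = au^3 + bu^2 + cu + d. Substituting each data point gives a linear system:
  -8a + 4b - 2c + d = -38
  8a + 4b + 2c + d = 38
  64a + 16b + 4c + d = 256
  125a + 25b + 5c + d = 494
Solving the system yields a = 4, b = -1, c = 3, d = 4.
So f(u) = 4u^3 - u^2 + 3u + 4.
Check: f(2) = 38. ✓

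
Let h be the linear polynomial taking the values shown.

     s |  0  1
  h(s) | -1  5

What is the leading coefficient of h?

6

Write h(s) = as + b. Substituting each data point gives a linear system:
  b = -1
  a + b = 5
Solving the system yields a = 6, b = -1.
So h(s) = 6s - 1.
The leading coefficient is 6.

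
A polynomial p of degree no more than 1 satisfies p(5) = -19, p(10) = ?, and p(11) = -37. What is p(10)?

The 2 known points determine the degree-1 polynomial uniquely.
Write p(s) = as + b. Substituting each data point gives a linear system:
  5a + b = -19
  11a + b = -37
Solving the system yields a = -3, b = -4.
So p(s) = -3s - 4.
Then p(10) = -34.

-34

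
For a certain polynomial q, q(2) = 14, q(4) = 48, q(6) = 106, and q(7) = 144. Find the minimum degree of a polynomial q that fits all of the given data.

Divided differences on the nodes 2, 4, 6, 7:
  order 0: 14  48  106  144
  order 1: 17  29  38
  order 2: 3  3
  order 3: 0
The order-2 divided differences are all 3 (nonzero) and every higher order vanishes, so the data lies on a polynomial of degree exactly 2.

2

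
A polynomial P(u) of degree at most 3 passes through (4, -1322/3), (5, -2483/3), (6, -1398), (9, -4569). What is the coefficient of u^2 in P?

-5/3

Write P(u) = au^3 + bu^2 + cu + d. Substituting each data point gives a linear system:
  64a + 16b + 4c + d = -1322/3
  125a + 25b + 5c + d = -2483/3
  216a + 36b + 6c + d = -1398
  729a + 81b + 9c + d = -4569
Solving the system yields a = -6, b = -5/3, c = -6, d = -6.
So P(u) = -6u^3 - (5/3)u^2 - 6u - 6.
The coefficient of u^2 is -5/3.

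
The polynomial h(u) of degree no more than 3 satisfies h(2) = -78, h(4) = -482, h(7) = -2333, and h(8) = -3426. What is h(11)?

Write h(u) = au^3 + bu^2 + cu + d. Substituting each data point gives a linear system:
  8a + 4b + 2c + d = -78
  64a + 16b + 4c + d = -482
  343a + 49b + 7c + d = -2333
  512a + 64b + 8c + d = -3426
Solving the system yields a = -6, b = -5, c = -4, d = -2.
So h(u) = -6u³ - 5u² - 4u - 2.
Then h(11) = -8637.

-8637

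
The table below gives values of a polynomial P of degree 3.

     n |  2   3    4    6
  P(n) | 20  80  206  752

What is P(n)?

Write P(n) = an^3 + bn^2 + cn + d. Substituting each data point gives a linear system:
  8a + 4b + 2c + d = 20
  27a + 9b + 3c + d = 80
  64a + 16b + 4c + d = 206
  216a + 36b + 6c + d = 752
Solving the system yields a = 4, b = -3, c = -1, d = 2.
So P(n) = 4n^3 - 3n^2 - n + 2.
Check: P(2) = 20. ✓

P(n) = 4n^3 - 3n^2 - n + 2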